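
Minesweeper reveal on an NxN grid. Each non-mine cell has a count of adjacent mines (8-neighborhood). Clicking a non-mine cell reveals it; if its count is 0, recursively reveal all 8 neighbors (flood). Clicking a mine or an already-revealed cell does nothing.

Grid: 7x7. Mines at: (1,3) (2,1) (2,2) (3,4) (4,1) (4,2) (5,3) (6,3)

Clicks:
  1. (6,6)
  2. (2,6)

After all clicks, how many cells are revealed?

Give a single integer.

Click 1 (6,6) count=0: revealed 20 new [(0,4) (0,5) (0,6) (1,4) (1,5) (1,6) (2,4) (2,5) (2,6) (3,5) (3,6) (4,4) (4,5) (4,6) (5,4) (5,5) (5,6) (6,4) (6,5) (6,6)] -> total=20
Click 2 (2,6) count=0: revealed 0 new [(none)] -> total=20

Answer: 20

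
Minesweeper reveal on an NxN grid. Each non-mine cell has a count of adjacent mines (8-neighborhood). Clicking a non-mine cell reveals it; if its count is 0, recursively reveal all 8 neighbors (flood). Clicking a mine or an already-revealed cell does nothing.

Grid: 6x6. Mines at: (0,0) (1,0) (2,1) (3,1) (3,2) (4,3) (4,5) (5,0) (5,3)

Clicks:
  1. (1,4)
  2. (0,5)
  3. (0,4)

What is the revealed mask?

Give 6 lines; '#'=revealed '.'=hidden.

Answer: .#####
.#####
..####
...###
......
......

Derivation:
Click 1 (1,4) count=0: revealed 17 new [(0,1) (0,2) (0,3) (0,4) (0,5) (1,1) (1,2) (1,3) (1,4) (1,5) (2,2) (2,3) (2,4) (2,5) (3,3) (3,4) (3,5)] -> total=17
Click 2 (0,5) count=0: revealed 0 new [(none)] -> total=17
Click 3 (0,4) count=0: revealed 0 new [(none)] -> total=17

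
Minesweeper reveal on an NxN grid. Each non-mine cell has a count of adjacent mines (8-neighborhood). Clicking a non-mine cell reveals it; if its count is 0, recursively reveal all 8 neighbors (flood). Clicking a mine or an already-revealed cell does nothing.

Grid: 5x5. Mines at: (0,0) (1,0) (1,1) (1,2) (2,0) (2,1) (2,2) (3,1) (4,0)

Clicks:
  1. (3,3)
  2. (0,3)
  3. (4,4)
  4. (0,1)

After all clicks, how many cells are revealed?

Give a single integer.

Click 1 (3,3) count=1: revealed 1 new [(3,3)] -> total=1
Click 2 (0,3) count=1: revealed 1 new [(0,3)] -> total=2
Click 3 (4,4) count=0: revealed 10 new [(0,4) (1,3) (1,4) (2,3) (2,4) (3,2) (3,4) (4,2) (4,3) (4,4)] -> total=12
Click 4 (0,1) count=4: revealed 1 new [(0,1)] -> total=13

Answer: 13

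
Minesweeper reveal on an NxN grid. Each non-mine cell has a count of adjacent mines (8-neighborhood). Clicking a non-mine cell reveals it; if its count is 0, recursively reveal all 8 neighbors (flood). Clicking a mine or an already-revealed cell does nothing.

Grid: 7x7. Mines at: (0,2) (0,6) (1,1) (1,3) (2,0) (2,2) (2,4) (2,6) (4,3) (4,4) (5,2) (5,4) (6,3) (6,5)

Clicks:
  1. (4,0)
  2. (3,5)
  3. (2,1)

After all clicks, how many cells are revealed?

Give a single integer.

Click 1 (4,0) count=0: revealed 8 new [(3,0) (3,1) (4,0) (4,1) (5,0) (5,1) (6,0) (6,1)] -> total=8
Click 2 (3,5) count=3: revealed 1 new [(3,5)] -> total=9
Click 3 (2,1) count=3: revealed 1 new [(2,1)] -> total=10

Answer: 10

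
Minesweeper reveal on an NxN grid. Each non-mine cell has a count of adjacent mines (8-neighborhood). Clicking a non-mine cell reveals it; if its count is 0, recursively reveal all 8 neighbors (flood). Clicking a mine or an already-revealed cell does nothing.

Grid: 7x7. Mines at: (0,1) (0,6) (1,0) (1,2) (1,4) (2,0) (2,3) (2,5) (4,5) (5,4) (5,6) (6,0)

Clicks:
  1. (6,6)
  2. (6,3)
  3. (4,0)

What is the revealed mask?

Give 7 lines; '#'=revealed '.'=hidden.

Click 1 (6,6) count=1: revealed 1 new [(6,6)] -> total=1
Click 2 (6,3) count=1: revealed 1 new [(6,3)] -> total=2
Click 3 (4,0) count=0: revealed 14 new [(3,0) (3,1) (3,2) (3,3) (4,0) (4,1) (4,2) (4,3) (5,0) (5,1) (5,2) (5,3) (6,1) (6,2)] -> total=16

Answer: .......
.......
.......
####...
####...
####...
.###..#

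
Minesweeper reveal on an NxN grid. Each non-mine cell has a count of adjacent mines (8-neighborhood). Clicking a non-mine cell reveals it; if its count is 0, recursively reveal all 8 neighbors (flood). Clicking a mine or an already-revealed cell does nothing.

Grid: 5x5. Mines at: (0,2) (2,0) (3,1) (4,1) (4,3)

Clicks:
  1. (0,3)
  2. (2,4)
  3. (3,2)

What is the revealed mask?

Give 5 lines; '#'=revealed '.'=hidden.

Click 1 (0,3) count=1: revealed 1 new [(0,3)] -> total=1
Click 2 (2,4) count=0: revealed 10 new [(0,4) (1,2) (1,3) (1,4) (2,2) (2,3) (2,4) (3,2) (3,3) (3,4)] -> total=11
Click 3 (3,2) count=3: revealed 0 new [(none)] -> total=11

Answer: ...##
..###
..###
..###
.....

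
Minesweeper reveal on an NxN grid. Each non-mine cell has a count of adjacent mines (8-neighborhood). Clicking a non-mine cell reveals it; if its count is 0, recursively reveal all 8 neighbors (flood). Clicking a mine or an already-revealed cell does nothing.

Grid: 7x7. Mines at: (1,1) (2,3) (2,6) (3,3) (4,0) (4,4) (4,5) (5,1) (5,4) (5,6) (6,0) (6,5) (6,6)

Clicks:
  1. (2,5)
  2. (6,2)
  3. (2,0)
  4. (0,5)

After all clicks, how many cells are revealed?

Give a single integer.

Answer: 13

Derivation:
Click 1 (2,5) count=1: revealed 1 new [(2,5)] -> total=1
Click 2 (6,2) count=1: revealed 1 new [(6,2)] -> total=2
Click 3 (2,0) count=1: revealed 1 new [(2,0)] -> total=3
Click 4 (0,5) count=0: revealed 10 new [(0,2) (0,3) (0,4) (0,5) (0,6) (1,2) (1,3) (1,4) (1,5) (1,6)] -> total=13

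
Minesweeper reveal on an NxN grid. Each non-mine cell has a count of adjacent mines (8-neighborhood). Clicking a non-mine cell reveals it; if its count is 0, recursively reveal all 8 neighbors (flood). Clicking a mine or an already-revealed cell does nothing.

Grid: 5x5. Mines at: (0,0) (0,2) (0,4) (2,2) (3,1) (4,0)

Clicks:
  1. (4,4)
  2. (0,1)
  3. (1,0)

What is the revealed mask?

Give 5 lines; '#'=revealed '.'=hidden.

Click 1 (4,4) count=0: revealed 10 new [(1,3) (1,4) (2,3) (2,4) (3,2) (3,3) (3,4) (4,2) (4,3) (4,4)] -> total=10
Click 2 (0,1) count=2: revealed 1 new [(0,1)] -> total=11
Click 3 (1,0) count=1: revealed 1 new [(1,0)] -> total=12

Answer: .#...
#..##
...##
..###
..###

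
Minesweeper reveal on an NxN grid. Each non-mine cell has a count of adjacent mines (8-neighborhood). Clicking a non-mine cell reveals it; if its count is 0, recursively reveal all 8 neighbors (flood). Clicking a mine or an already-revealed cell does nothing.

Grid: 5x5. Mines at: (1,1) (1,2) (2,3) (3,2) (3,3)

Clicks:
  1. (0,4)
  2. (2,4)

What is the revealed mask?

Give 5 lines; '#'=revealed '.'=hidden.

Click 1 (0,4) count=0: revealed 4 new [(0,3) (0,4) (1,3) (1,4)] -> total=4
Click 2 (2,4) count=2: revealed 1 new [(2,4)] -> total=5

Answer: ...##
...##
....#
.....
.....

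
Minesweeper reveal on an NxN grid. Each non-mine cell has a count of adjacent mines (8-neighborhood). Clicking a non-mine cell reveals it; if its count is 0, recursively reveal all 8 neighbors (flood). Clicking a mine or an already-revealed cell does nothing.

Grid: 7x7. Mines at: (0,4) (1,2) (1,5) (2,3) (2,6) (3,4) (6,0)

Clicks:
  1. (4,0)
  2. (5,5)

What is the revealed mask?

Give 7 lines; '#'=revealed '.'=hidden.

Answer: ##.....
##.....
###....
####.##
#######
#######
.######

Derivation:
Click 1 (4,0) count=0: revealed 33 new [(0,0) (0,1) (1,0) (1,1) (2,0) (2,1) (2,2) (3,0) (3,1) (3,2) (3,3) (3,5) (3,6) (4,0) (4,1) (4,2) (4,3) (4,4) (4,5) (4,6) (5,0) (5,1) (5,2) (5,3) (5,4) (5,5) (5,6) (6,1) (6,2) (6,3) (6,4) (6,5) (6,6)] -> total=33
Click 2 (5,5) count=0: revealed 0 new [(none)] -> total=33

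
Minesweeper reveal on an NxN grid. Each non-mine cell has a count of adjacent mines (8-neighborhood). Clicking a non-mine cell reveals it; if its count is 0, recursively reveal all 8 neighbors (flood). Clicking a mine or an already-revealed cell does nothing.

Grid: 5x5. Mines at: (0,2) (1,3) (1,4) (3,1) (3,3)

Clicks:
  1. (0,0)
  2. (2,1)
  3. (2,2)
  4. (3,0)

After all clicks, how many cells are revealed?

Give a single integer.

Click 1 (0,0) count=0: revealed 6 new [(0,0) (0,1) (1,0) (1,1) (2,0) (2,1)] -> total=6
Click 2 (2,1) count=1: revealed 0 new [(none)] -> total=6
Click 3 (2,2) count=3: revealed 1 new [(2,2)] -> total=7
Click 4 (3,0) count=1: revealed 1 new [(3,0)] -> total=8

Answer: 8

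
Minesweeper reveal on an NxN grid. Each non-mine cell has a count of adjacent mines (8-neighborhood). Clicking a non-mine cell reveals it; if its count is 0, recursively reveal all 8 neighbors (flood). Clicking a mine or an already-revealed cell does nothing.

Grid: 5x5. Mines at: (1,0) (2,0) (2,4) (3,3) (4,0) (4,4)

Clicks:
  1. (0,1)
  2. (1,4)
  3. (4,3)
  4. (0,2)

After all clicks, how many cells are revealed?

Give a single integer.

Click 1 (0,1) count=1: revealed 1 new [(0,1)] -> total=1
Click 2 (1,4) count=1: revealed 1 new [(1,4)] -> total=2
Click 3 (4,3) count=2: revealed 1 new [(4,3)] -> total=3
Click 4 (0,2) count=0: revealed 9 new [(0,2) (0,3) (0,4) (1,1) (1,2) (1,3) (2,1) (2,2) (2,3)] -> total=12

Answer: 12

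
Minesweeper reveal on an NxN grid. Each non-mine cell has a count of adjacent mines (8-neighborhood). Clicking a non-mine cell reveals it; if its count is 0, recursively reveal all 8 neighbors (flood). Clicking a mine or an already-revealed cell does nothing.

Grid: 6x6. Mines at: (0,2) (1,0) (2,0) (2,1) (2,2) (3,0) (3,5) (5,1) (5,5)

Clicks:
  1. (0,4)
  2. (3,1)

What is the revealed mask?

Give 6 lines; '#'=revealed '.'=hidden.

Click 1 (0,4) count=0: revealed 9 new [(0,3) (0,4) (0,5) (1,3) (1,4) (1,5) (2,3) (2,4) (2,5)] -> total=9
Click 2 (3,1) count=4: revealed 1 new [(3,1)] -> total=10

Answer: ...###
...###
...###
.#....
......
......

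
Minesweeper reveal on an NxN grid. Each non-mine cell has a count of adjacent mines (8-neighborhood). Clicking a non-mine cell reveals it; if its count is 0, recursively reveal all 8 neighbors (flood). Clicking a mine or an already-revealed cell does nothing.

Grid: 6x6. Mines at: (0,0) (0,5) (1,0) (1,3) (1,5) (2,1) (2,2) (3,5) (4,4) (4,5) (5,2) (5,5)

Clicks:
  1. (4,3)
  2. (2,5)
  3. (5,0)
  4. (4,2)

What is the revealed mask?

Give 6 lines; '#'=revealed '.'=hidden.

Click 1 (4,3) count=2: revealed 1 new [(4,3)] -> total=1
Click 2 (2,5) count=2: revealed 1 new [(2,5)] -> total=2
Click 3 (5,0) count=0: revealed 6 new [(3,0) (3,1) (4,0) (4,1) (5,0) (5,1)] -> total=8
Click 4 (4,2) count=1: revealed 1 new [(4,2)] -> total=9

Answer: ......
......
.....#
##....
####..
##....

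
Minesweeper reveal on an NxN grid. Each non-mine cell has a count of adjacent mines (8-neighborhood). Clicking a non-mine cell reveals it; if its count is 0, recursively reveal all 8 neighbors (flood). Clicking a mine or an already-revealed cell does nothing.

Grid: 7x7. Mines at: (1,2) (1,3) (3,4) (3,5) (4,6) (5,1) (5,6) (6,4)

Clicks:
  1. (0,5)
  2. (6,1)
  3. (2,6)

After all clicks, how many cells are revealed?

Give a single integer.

Answer: 10

Derivation:
Click 1 (0,5) count=0: revealed 9 new [(0,4) (0,5) (0,6) (1,4) (1,5) (1,6) (2,4) (2,5) (2,6)] -> total=9
Click 2 (6,1) count=1: revealed 1 new [(6,1)] -> total=10
Click 3 (2,6) count=1: revealed 0 new [(none)] -> total=10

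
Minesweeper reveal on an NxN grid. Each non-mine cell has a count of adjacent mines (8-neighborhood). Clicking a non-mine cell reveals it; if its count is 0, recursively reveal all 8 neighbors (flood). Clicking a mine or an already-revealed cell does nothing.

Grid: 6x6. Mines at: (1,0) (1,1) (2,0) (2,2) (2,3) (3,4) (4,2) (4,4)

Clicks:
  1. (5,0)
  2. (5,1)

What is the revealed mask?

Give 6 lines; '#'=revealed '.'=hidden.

Answer: ......
......
......
##....
##....
##....

Derivation:
Click 1 (5,0) count=0: revealed 6 new [(3,0) (3,1) (4,0) (4,1) (5,0) (5,1)] -> total=6
Click 2 (5,1) count=1: revealed 0 new [(none)] -> total=6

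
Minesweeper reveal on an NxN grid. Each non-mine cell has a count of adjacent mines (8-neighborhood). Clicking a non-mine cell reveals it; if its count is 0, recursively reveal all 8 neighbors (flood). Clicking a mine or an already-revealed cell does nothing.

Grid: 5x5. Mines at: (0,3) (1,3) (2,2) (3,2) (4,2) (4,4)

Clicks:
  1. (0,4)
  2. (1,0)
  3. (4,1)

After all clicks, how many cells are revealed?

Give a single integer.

Click 1 (0,4) count=2: revealed 1 new [(0,4)] -> total=1
Click 2 (1,0) count=0: revealed 12 new [(0,0) (0,1) (0,2) (1,0) (1,1) (1,2) (2,0) (2,1) (3,0) (3,1) (4,0) (4,1)] -> total=13
Click 3 (4,1) count=2: revealed 0 new [(none)] -> total=13

Answer: 13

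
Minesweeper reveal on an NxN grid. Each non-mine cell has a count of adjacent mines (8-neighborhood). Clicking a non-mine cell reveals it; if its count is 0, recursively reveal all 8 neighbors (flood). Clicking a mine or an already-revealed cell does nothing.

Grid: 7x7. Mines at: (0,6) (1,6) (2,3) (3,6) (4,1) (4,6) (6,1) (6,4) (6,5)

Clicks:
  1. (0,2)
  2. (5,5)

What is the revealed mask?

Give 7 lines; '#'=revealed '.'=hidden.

Answer: ######.
######.
###....
###....
.......
.....#.
.......

Derivation:
Click 1 (0,2) count=0: revealed 18 new [(0,0) (0,1) (0,2) (0,3) (0,4) (0,5) (1,0) (1,1) (1,2) (1,3) (1,4) (1,5) (2,0) (2,1) (2,2) (3,0) (3,1) (3,2)] -> total=18
Click 2 (5,5) count=3: revealed 1 new [(5,5)] -> total=19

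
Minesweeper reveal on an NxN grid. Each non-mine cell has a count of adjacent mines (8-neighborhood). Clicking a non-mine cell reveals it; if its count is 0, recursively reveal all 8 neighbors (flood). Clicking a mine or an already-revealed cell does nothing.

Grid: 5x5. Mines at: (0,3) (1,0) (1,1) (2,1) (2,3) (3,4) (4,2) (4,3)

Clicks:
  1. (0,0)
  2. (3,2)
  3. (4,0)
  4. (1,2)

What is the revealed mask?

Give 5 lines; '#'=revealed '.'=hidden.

Answer: #....
..#..
.....
###..
##...

Derivation:
Click 1 (0,0) count=2: revealed 1 new [(0,0)] -> total=1
Click 2 (3,2) count=4: revealed 1 new [(3,2)] -> total=2
Click 3 (4,0) count=0: revealed 4 new [(3,0) (3,1) (4,0) (4,1)] -> total=6
Click 4 (1,2) count=4: revealed 1 new [(1,2)] -> total=7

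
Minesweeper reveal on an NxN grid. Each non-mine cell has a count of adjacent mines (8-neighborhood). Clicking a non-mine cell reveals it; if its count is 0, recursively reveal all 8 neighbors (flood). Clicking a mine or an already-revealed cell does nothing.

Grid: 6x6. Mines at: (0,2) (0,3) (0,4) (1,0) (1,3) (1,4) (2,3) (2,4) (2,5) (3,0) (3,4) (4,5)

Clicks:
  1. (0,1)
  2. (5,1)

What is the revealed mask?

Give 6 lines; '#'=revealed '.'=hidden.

Answer: .#....
......
......
.###..
#####.
#####.

Derivation:
Click 1 (0,1) count=2: revealed 1 new [(0,1)] -> total=1
Click 2 (5,1) count=0: revealed 13 new [(3,1) (3,2) (3,3) (4,0) (4,1) (4,2) (4,3) (4,4) (5,0) (5,1) (5,2) (5,3) (5,4)] -> total=14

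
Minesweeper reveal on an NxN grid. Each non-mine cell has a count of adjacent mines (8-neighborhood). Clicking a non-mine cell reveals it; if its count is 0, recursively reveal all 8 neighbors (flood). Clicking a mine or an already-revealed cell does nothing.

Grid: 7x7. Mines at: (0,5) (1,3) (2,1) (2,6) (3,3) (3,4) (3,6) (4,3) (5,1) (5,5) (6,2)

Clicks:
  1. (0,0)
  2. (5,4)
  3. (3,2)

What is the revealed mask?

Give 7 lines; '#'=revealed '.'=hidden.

Answer: ###....
###....
.......
..#....
.......
....#..
.......

Derivation:
Click 1 (0,0) count=0: revealed 6 new [(0,0) (0,1) (0,2) (1,0) (1,1) (1,2)] -> total=6
Click 2 (5,4) count=2: revealed 1 new [(5,4)] -> total=7
Click 3 (3,2) count=3: revealed 1 new [(3,2)] -> total=8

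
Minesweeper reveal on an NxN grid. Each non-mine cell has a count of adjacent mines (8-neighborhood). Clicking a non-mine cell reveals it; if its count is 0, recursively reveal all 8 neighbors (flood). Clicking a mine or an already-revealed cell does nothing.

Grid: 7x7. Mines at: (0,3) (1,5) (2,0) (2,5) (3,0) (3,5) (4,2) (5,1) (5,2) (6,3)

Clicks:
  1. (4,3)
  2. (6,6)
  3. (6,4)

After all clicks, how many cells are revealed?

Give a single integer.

Answer: 10

Derivation:
Click 1 (4,3) count=2: revealed 1 new [(4,3)] -> total=1
Click 2 (6,6) count=0: revealed 9 new [(4,4) (4,5) (4,6) (5,4) (5,5) (5,6) (6,4) (6,5) (6,6)] -> total=10
Click 3 (6,4) count=1: revealed 0 new [(none)] -> total=10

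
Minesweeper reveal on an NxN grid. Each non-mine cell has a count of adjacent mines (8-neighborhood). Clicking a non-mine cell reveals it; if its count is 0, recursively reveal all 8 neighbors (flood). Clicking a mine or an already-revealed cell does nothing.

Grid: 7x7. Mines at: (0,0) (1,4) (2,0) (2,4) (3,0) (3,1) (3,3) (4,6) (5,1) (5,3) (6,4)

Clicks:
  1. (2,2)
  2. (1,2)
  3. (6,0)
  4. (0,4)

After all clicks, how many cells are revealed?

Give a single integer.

Click 1 (2,2) count=2: revealed 1 new [(2,2)] -> total=1
Click 2 (1,2) count=0: revealed 8 new [(0,1) (0,2) (0,3) (1,1) (1,2) (1,3) (2,1) (2,3)] -> total=9
Click 3 (6,0) count=1: revealed 1 new [(6,0)] -> total=10
Click 4 (0,4) count=1: revealed 1 new [(0,4)] -> total=11

Answer: 11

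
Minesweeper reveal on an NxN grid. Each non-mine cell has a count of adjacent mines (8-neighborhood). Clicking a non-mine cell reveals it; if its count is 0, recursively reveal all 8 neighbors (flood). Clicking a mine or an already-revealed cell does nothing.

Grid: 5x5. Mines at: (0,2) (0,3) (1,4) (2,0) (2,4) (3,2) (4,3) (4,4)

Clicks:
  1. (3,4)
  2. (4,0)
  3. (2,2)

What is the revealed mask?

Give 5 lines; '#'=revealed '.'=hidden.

Answer: .....
.....
..#..
##..#
##...

Derivation:
Click 1 (3,4) count=3: revealed 1 new [(3,4)] -> total=1
Click 2 (4,0) count=0: revealed 4 new [(3,0) (3,1) (4,0) (4,1)] -> total=5
Click 3 (2,2) count=1: revealed 1 new [(2,2)] -> total=6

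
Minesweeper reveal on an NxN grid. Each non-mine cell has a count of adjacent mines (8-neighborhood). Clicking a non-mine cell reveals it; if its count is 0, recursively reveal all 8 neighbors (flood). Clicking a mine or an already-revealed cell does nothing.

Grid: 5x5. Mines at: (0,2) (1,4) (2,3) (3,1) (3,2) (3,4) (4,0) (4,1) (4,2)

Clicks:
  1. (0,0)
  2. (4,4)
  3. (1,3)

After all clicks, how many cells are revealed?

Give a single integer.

Answer: 8

Derivation:
Click 1 (0,0) count=0: revealed 6 new [(0,0) (0,1) (1,0) (1,1) (2,0) (2,1)] -> total=6
Click 2 (4,4) count=1: revealed 1 new [(4,4)] -> total=7
Click 3 (1,3) count=3: revealed 1 new [(1,3)] -> total=8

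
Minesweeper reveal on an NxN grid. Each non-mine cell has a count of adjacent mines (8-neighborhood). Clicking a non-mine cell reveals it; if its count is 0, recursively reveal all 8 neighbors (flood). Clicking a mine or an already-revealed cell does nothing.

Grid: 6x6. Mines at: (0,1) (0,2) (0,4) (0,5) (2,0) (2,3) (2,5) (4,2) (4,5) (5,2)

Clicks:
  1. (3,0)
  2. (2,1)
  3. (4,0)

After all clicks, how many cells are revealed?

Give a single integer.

Answer: 7

Derivation:
Click 1 (3,0) count=1: revealed 1 new [(3,0)] -> total=1
Click 2 (2,1) count=1: revealed 1 new [(2,1)] -> total=2
Click 3 (4,0) count=0: revealed 5 new [(3,1) (4,0) (4,1) (5,0) (5,1)] -> total=7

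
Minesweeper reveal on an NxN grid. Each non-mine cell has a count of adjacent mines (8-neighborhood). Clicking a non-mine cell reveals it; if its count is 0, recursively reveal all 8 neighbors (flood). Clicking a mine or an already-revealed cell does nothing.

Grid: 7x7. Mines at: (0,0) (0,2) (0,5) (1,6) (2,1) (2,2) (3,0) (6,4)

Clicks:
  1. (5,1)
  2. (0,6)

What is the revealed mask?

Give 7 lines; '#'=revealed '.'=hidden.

Click 1 (5,1) count=0: revealed 33 new [(1,3) (1,4) (1,5) (2,3) (2,4) (2,5) (2,6) (3,1) (3,2) (3,3) (3,4) (3,5) (3,6) (4,0) (4,1) (4,2) (4,3) (4,4) (4,5) (4,6) (5,0) (5,1) (5,2) (5,3) (5,4) (5,5) (5,6) (6,0) (6,1) (6,2) (6,3) (6,5) (6,6)] -> total=33
Click 2 (0,6) count=2: revealed 1 new [(0,6)] -> total=34

Answer: ......#
...###.
...####
.######
#######
#######
####.##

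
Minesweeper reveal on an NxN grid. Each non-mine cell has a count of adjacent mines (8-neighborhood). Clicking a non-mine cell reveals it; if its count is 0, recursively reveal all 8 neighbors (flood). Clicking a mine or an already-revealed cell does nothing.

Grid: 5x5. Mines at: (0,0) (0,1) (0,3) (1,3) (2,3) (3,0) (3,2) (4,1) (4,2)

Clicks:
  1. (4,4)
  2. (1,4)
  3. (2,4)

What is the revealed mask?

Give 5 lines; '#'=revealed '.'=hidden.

Answer: .....
....#
....#
...##
...##

Derivation:
Click 1 (4,4) count=0: revealed 4 new [(3,3) (3,4) (4,3) (4,4)] -> total=4
Click 2 (1,4) count=3: revealed 1 new [(1,4)] -> total=5
Click 3 (2,4) count=2: revealed 1 new [(2,4)] -> total=6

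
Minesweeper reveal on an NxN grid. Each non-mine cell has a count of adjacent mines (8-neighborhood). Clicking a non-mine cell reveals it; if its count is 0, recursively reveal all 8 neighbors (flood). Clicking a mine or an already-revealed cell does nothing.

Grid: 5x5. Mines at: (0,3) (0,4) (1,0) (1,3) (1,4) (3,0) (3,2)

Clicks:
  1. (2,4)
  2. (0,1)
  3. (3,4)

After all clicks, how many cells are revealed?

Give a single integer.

Click 1 (2,4) count=2: revealed 1 new [(2,4)] -> total=1
Click 2 (0,1) count=1: revealed 1 new [(0,1)] -> total=2
Click 3 (3,4) count=0: revealed 5 new [(2,3) (3,3) (3,4) (4,3) (4,4)] -> total=7

Answer: 7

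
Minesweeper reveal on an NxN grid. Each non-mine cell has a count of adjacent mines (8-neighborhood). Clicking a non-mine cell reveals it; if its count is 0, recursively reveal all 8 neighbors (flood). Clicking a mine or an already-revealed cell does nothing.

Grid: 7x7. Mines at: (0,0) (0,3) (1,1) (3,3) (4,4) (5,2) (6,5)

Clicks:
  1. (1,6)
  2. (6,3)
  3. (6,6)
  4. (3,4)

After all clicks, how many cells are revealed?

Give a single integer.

Answer: 18

Derivation:
Click 1 (1,6) count=0: revealed 16 new [(0,4) (0,5) (0,6) (1,4) (1,5) (1,6) (2,4) (2,5) (2,6) (3,4) (3,5) (3,6) (4,5) (4,6) (5,5) (5,6)] -> total=16
Click 2 (6,3) count=1: revealed 1 new [(6,3)] -> total=17
Click 3 (6,6) count=1: revealed 1 new [(6,6)] -> total=18
Click 4 (3,4) count=2: revealed 0 new [(none)] -> total=18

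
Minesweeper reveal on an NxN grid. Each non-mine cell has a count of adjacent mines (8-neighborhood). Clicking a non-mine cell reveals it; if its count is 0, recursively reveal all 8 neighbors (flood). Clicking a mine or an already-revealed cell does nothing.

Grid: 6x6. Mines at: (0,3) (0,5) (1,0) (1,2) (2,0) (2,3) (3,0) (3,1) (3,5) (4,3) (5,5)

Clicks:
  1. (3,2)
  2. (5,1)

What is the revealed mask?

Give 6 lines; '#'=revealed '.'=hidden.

Answer: ......
......
......
..#...
###...
###...

Derivation:
Click 1 (3,2) count=3: revealed 1 new [(3,2)] -> total=1
Click 2 (5,1) count=0: revealed 6 new [(4,0) (4,1) (4,2) (5,0) (5,1) (5,2)] -> total=7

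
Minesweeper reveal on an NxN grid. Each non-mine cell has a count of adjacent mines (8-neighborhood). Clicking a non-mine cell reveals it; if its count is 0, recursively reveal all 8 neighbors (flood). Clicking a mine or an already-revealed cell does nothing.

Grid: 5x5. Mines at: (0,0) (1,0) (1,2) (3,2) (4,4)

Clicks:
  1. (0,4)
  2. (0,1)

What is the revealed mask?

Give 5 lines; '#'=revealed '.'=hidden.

Answer: .#.##
...##
...##
...##
.....

Derivation:
Click 1 (0,4) count=0: revealed 8 new [(0,3) (0,4) (1,3) (1,4) (2,3) (2,4) (3,3) (3,4)] -> total=8
Click 2 (0,1) count=3: revealed 1 new [(0,1)] -> total=9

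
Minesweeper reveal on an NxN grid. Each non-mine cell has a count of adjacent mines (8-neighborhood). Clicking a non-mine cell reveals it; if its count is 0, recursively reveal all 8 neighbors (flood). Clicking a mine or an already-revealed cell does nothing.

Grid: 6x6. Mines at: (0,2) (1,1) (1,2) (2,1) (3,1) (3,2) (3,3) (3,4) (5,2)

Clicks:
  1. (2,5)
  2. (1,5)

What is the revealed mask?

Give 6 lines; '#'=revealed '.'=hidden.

Click 1 (2,5) count=1: revealed 1 new [(2,5)] -> total=1
Click 2 (1,5) count=0: revealed 8 new [(0,3) (0,4) (0,5) (1,3) (1,4) (1,5) (2,3) (2,4)] -> total=9

Answer: ...###
...###
...###
......
......
......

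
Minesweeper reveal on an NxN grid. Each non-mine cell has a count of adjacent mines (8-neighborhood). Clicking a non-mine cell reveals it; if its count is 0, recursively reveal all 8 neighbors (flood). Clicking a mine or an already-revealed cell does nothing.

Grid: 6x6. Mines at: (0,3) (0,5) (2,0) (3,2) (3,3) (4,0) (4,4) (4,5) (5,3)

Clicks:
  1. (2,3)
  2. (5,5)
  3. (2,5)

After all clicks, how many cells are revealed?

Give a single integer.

Click 1 (2,3) count=2: revealed 1 new [(2,3)] -> total=1
Click 2 (5,5) count=2: revealed 1 new [(5,5)] -> total=2
Click 3 (2,5) count=0: revealed 6 new [(1,4) (1,5) (2,4) (2,5) (3,4) (3,5)] -> total=8

Answer: 8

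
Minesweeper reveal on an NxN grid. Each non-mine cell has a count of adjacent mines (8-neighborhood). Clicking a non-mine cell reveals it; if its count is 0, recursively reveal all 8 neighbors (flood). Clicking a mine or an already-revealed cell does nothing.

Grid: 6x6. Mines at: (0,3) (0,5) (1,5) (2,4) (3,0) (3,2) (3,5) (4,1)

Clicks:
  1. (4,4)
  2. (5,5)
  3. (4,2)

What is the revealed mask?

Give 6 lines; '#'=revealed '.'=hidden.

Click 1 (4,4) count=1: revealed 1 new [(4,4)] -> total=1
Click 2 (5,5) count=0: revealed 7 new [(4,2) (4,3) (4,5) (5,2) (5,3) (5,4) (5,5)] -> total=8
Click 3 (4,2) count=2: revealed 0 new [(none)] -> total=8

Answer: ......
......
......
......
..####
..####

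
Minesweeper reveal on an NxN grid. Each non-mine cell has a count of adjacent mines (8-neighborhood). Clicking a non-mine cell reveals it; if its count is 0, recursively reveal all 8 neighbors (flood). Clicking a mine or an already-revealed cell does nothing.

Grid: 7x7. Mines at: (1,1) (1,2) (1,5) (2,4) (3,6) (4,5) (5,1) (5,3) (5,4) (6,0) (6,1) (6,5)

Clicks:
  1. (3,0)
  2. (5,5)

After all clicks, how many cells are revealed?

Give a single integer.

Click 1 (3,0) count=0: revealed 12 new [(2,0) (2,1) (2,2) (2,3) (3,0) (3,1) (3,2) (3,3) (4,0) (4,1) (4,2) (4,3)] -> total=12
Click 2 (5,5) count=3: revealed 1 new [(5,5)] -> total=13

Answer: 13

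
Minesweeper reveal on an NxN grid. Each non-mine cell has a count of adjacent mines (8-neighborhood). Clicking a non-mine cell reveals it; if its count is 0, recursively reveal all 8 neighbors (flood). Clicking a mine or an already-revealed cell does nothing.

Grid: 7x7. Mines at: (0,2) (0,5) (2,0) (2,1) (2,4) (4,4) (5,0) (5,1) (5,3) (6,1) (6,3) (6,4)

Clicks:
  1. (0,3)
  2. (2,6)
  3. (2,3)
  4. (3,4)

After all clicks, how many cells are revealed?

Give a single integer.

Answer: 15

Derivation:
Click 1 (0,3) count=1: revealed 1 new [(0,3)] -> total=1
Click 2 (2,6) count=0: revealed 12 new [(1,5) (1,6) (2,5) (2,6) (3,5) (3,6) (4,5) (4,6) (5,5) (5,6) (6,5) (6,6)] -> total=13
Click 3 (2,3) count=1: revealed 1 new [(2,3)] -> total=14
Click 4 (3,4) count=2: revealed 1 new [(3,4)] -> total=15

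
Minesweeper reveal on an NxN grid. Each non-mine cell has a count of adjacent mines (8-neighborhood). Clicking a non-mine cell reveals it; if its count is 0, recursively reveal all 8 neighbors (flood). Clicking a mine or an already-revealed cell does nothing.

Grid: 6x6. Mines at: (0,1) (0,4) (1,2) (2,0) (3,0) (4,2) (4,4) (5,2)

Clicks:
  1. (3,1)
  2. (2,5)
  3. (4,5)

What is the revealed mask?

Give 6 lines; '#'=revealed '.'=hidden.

Click 1 (3,1) count=3: revealed 1 new [(3,1)] -> total=1
Click 2 (2,5) count=0: revealed 9 new [(1,3) (1,4) (1,5) (2,3) (2,4) (2,5) (3,3) (3,4) (3,5)] -> total=10
Click 3 (4,5) count=1: revealed 1 new [(4,5)] -> total=11

Answer: ......
...###
...###
.#.###
.....#
......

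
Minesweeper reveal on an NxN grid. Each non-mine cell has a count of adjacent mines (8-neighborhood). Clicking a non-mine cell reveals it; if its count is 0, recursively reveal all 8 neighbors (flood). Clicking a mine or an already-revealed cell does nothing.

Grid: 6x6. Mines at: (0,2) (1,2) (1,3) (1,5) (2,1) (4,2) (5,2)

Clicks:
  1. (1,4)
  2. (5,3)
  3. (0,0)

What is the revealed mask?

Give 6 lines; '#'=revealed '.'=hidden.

Answer: ##....
##..#.
......
......
......
...#..

Derivation:
Click 1 (1,4) count=2: revealed 1 new [(1,4)] -> total=1
Click 2 (5,3) count=2: revealed 1 new [(5,3)] -> total=2
Click 3 (0,0) count=0: revealed 4 new [(0,0) (0,1) (1,0) (1,1)] -> total=6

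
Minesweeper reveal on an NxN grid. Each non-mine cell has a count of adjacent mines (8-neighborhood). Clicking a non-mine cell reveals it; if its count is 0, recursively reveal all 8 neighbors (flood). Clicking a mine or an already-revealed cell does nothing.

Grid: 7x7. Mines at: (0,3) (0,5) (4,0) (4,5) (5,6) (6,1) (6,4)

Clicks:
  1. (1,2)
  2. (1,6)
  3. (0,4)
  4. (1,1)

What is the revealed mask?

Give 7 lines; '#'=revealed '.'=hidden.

Answer: ###.#..
#######
#######
#######
.####..
.####..
.......

Derivation:
Click 1 (1,2) count=1: revealed 1 new [(1,2)] -> total=1
Click 2 (1,6) count=1: revealed 1 new [(1,6)] -> total=2
Click 3 (0,4) count=2: revealed 1 new [(0,4)] -> total=3
Click 4 (1,1) count=0: revealed 30 new [(0,0) (0,1) (0,2) (1,0) (1,1) (1,3) (1,4) (1,5) (2,0) (2,1) (2,2) (2,3) (2,4) (2,5) (2,6) (3,0) (3,1) (3,2) (3,3) (3,4) (3,5) (3,6) (4,1) (4,2) (4,3) (4,4) (5,1) (5,2) (5,3) (5,4)] -> total=33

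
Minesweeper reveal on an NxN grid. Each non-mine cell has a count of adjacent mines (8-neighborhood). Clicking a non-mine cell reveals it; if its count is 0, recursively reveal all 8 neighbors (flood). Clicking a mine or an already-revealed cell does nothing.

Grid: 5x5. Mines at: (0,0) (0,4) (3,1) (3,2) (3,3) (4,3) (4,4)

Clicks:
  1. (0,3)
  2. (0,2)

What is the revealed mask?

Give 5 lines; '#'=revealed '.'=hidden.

Click 1 (0,3) count=1: revealed 1 new [(0,3)] -> total=1
Click 2 (0,2) count=0: revealed 8 new [(0,1) (0,2) (1,1) (1,2) (1,3) (2,1) (2,2) (2,3)] -> total=9

Answer: .###.
.###.
.###.
.....
.....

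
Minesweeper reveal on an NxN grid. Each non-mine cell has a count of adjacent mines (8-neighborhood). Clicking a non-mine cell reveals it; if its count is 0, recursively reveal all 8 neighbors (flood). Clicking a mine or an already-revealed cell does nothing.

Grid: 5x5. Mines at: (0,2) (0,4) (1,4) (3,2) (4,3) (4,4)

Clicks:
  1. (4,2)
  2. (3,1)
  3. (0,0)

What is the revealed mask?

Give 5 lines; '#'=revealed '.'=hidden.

Click 1 (4,2) count=2: revealed 1 new [(4,2)] -> total=1
Click 2 (3,1) count=1: revealed 1 new [(3,1)] -> total=2
Click 3 (0,0) count=0: revealed 9 new [(0,0) (0,1) (1,0) (1,1) (2,0) (2,1) (3,0) (4,0) (4,1)] -> total=11

Answer: ##...
##...
##...
##...
###..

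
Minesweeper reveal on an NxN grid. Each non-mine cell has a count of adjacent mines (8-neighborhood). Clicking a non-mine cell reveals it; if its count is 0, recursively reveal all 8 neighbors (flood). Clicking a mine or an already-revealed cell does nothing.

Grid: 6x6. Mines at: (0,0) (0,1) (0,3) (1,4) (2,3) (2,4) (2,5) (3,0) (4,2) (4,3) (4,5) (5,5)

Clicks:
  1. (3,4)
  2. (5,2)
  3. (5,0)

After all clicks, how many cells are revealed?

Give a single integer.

Click 1 (3,4) count=5: revealed 1 new [(3,4)] -> total=1
Click 2 (5,2) count=2: revealed 1 new [(5,2)] -> total=2
Click 3 (5,0) count=0: revealed 4 new [(4,0) (4,1) (5,0) (5,1)] -> total=6

Answer: 6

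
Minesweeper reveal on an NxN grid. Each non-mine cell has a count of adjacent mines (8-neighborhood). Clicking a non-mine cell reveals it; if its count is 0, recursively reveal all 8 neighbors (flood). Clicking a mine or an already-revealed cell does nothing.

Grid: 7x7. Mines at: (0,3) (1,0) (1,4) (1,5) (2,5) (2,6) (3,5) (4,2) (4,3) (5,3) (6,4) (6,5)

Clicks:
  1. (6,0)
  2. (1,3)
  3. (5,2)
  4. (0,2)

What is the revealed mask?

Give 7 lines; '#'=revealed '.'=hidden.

Click 1 (6,0) count=0: revealed 12 new [(2,0) (2,1) (3,0) (3,1) (4,0) (4,1) (5,0) (5,1) (5,2) (6,0) (6,1) (6,2)] -> total=12
Click 2 (1,3) count=2: revealed 1 new [(1,3)] -> total=13
Click 3 (5,2) count=3: revealed 0 new [(none)] -> total=13
Click 4 (0,2) count=1: revealed 1 new [(0,2)] -> total=14

Answer: ..#....
...#...
##.....
##.....
##.....
###....
###....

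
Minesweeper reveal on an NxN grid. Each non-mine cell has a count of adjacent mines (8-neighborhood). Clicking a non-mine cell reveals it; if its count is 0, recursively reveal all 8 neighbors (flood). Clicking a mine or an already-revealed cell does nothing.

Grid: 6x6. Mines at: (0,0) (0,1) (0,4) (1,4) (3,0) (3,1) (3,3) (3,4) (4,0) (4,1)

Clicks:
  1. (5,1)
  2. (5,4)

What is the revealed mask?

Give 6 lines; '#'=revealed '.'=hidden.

Answer: ......
......
......
......
..####
.#####

Derivation:
Click 1 (5,1) count=2: revealed 1 new [(5,1)] -> total=1
Click 2 (5,4) count=0: revealed 8 new [(4,2) (4,3) (4,4) (4,5) (5,2) (5,3) (5,4) (5,5)] -> total=9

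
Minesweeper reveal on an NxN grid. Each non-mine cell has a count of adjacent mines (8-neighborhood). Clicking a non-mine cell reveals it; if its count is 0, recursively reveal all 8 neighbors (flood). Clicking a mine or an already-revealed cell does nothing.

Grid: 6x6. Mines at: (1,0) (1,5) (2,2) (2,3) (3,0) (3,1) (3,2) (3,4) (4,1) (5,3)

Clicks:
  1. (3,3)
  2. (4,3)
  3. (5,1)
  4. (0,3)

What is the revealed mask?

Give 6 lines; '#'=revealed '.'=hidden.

Answer: .####.
.####.
......
...#..
...#..
.#....

Derivation:
Click 1 (3,3) count=4: revealed 1 new [(3,3)] -> total=1
Click 2 (4,3) count=3: revealed 1 new [(4,3)] -> total=2
Click 3 (5,1) count=1: revealed 1 new [(5,1)] -> total=3
Click 4 (0,3) count=0: revealed 8 new [(0,1) (0,2) (0,3) (0,4) (1,1) (1,2) (1,3) (1,4)] -> total=11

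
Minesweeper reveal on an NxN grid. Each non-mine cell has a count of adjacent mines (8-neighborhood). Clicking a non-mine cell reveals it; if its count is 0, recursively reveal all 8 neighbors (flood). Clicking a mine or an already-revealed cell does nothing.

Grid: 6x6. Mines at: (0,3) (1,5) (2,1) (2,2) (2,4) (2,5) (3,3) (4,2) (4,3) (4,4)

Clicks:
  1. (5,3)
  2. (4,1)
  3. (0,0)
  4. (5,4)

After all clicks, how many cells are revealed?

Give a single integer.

Answer: 9

Derivation:
Click 1 (5,3) count=3: revealed 1 new [(5,3)] -> total=1
Click 2 (4,1) count=1: revealed 1 new [(4,1)] -> total=2
Click 3 (0,0) count=0: revealed 6 new [(0,0) (0,1) (0,2) (1,0) (1,1) (1,2)] -> total=8
Click 4 (5,4) count=2: revealed 1 new [(5,4)] -> total=9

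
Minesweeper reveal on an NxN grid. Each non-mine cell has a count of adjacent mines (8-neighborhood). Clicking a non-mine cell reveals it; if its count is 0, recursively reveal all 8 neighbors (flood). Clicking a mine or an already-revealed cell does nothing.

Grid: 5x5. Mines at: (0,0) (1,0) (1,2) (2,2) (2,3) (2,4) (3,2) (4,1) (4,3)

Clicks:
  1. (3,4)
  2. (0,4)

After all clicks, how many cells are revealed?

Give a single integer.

Click 1 (3,4) count=3: revealed 1 new [(3,4)] -> total=1
Click 2 (0,4) count=0: revealed 4 new [(0,3) (0,4) (1,3) (1,4)] -> total=5

Answer: 5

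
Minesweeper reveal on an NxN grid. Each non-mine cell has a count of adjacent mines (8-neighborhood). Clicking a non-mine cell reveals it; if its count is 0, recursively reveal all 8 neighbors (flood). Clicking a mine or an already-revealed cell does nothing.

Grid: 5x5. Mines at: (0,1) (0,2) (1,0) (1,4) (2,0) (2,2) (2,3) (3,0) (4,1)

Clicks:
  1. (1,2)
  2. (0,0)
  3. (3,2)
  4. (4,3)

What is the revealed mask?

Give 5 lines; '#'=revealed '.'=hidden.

Answer: #....
..#..
.....
..###
..###

Derivation:
Click 1 (1,2) count=4: revealed 1 new [(1,2)] -> total=1
Click 2 (0,0) count=2: revealed 1 new [(0,0)] -> total=2
Click 3 (3,2) count=3: revealed 1 new [(3,2)] -> total=3
Click 4 (4,3) count=0: revealed 5 new [(3,3) (3,4) (4,2) (4,3) (4,4)] -> total=8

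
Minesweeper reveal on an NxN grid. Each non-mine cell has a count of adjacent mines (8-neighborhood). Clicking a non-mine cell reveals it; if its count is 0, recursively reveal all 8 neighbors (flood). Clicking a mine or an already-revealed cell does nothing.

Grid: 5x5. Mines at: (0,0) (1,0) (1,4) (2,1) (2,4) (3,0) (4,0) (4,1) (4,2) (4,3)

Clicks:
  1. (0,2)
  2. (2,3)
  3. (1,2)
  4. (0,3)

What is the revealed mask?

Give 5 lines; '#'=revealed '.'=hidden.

Answer: .###.
.###.
...#.
.....
.....

Derivation:
Click 1 (0,2) count=0: revealed 6 new [(0,1) (0,2) (0,3) (1,1) (1,2) (1,3)] -> total=6
Click 2 (2,3) count=2: revealed 1 new [(2,3)] -> total=7
Click 3 (1,2) count=1: revealed 0 new [(none)] -> total=7
Click 4 (0,3) count=1: revealed 0 new [(none)] -> total=7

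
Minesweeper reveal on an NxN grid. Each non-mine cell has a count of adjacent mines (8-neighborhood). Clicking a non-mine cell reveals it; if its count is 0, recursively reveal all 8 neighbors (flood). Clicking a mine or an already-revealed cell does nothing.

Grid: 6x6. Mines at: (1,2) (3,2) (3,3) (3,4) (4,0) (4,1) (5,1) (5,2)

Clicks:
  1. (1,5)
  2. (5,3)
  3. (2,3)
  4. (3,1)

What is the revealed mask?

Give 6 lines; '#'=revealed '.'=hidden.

Click 1 (1,5) count=0: revealed 9 new [(0,3) (0,4) (0,5) (1,3) (1,4) (1,5) (2,3) (2,4) (2,5)] -> total=9
Click 2 (5,3) count=1: revealed 1 new [(5,3)] -> total=10
Click 3 (2,3) count=4: revealed 0 new [(none)] -> total=10
Click 4 (3,1) count=3: revealed 1 new [(3,1)] -> total=11

Answer: ...###
...###
...###
.#....
......
...#..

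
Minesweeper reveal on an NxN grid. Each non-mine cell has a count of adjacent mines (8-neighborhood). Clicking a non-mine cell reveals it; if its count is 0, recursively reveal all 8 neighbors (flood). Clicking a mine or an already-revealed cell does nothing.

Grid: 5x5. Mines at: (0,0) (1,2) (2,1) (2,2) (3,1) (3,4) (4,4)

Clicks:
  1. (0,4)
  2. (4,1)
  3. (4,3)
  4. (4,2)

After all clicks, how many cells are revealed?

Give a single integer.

Click 1 (0,4) count=0: revealed 6 new [(0,3) (0,4) (1,3) (1,4) (2,3) (2,4)] -> total=6
Click 2 (4,1) count=1: revealed 1 new [(4,1)] -> total=7
Click 3 (4,3) count=2: revealed 1 new [(4,3)] -> total=8
Click 4 (4,2) count=1: revealed 1 new [(4,2)] -> total=9

Answer: 9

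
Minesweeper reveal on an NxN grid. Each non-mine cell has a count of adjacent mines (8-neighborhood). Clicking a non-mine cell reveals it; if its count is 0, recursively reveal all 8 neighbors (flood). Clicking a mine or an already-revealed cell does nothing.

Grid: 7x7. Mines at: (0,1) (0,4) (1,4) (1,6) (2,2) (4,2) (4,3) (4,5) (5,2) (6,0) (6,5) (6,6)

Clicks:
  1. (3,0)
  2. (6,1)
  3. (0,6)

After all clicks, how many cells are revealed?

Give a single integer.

Click 1 (3,0) count=0: revealed 10 new [(1,0) (1,1) (2,0) (2,1) (3,0) (3,1) (4,0) (4,1) (5,0) (5,1)] -> total=10
Click 2 (6,1) count=2: revealed 1 new [(6,1)] -> total=11
Click 3 (0,6) count=1: revealed 1 new [(0,6)] -> total=12

Answer: 12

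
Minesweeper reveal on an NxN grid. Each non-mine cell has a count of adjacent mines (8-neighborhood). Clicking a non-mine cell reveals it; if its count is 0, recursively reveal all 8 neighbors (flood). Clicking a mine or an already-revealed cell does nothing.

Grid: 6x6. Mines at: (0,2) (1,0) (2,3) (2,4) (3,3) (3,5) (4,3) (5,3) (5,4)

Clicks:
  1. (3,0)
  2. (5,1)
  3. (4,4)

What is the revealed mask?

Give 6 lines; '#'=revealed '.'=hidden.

Answer: ......
......
###...
###...
###.#.
###...

Derivation:
Click 1 (3,0) count=0: revealed 12 new [(2,0) (2,1) (2,2) (3,0) (3,1) (3,2) (4,0) (4,1) (4,2) (5,0) (5,1) (5,2)] -> total=12
Click 2 (5,1) count=0: revealed 0 new [(none)] -> total=12
Click 3 (4,4) count=5: revealed 1 new [(4,4)] -> total=13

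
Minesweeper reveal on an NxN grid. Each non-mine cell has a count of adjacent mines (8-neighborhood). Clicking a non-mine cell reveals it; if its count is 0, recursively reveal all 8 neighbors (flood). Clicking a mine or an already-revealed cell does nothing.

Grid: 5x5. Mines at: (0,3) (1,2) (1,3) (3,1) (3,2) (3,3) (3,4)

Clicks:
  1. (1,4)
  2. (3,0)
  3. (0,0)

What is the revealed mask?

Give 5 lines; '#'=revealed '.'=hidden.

Answer: ##...
##..#
##...
#....
.....

Derivation:
Click 1 (1,4) count=2: revealed 1 new [(1,4)] -> total=1
Click 2 (3,0) count=1: revealed 1 new [(3,0)] -> total=2
Click 3 (0,0) count=0: revealed 6 new [(0,0) (0,1) (1,0) (1,1) (2,0) (2,1)] -> total=8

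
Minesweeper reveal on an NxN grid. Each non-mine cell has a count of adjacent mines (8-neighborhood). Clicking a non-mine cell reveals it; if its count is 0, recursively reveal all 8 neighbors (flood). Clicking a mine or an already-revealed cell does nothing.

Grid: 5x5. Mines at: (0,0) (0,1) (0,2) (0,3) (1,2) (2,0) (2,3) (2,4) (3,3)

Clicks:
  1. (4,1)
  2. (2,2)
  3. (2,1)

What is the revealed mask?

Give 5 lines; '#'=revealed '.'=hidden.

Answer: .....
.....
.##..
###..
###..

Derivation:
Click 1 (4,1) count=0: revealed 6 new [(3,0) (3,1) (3,2) (4,0) (4,1) (4,2)] -> total=6
Click 2 (2,2) count=3: revealed 1 new [(2,2)] -> total=7
Click 3 (2,1) count=2: revealed 1 new [(2,1)] -> total=8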